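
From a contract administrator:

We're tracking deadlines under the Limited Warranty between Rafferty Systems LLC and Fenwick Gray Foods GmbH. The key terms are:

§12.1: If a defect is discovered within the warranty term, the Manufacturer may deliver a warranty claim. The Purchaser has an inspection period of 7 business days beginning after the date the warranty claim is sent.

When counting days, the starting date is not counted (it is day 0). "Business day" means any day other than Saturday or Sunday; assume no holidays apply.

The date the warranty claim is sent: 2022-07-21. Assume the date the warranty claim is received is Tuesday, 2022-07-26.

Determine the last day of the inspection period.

2022-08-01

From Thursday, 2022-07-21, 7 business days (Jul 22, Jul 25, Jul 26, Jul 27, Jul 28, Jul 29, Aug 1, skipping weekends) brings us to Monday, 2022-08-01, which is the last day of the inspection period.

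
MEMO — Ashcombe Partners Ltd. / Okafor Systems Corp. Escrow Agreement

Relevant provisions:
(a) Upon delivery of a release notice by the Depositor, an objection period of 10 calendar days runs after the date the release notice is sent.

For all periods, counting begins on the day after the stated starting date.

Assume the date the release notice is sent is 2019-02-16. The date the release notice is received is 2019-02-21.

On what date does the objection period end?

The last day of the objection period: 2019-02-16 + 10 days = 2019-02-26.

2019-02-26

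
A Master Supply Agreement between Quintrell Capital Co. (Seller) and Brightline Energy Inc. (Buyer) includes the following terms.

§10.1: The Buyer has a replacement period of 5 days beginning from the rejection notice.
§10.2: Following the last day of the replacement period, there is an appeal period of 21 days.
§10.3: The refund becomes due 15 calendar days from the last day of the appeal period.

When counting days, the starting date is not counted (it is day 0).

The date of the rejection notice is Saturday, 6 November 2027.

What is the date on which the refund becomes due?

17 December 2027

The last day of the replacement period: 6 November 2027 + 5 days = 11 November 2027.
The last day of the appeal period: 21 calendar days after 11 November 2027 is 2 December 2027.
The date on which the refund becomes due: 2 December 2027 + 15 days = 17 December 2027.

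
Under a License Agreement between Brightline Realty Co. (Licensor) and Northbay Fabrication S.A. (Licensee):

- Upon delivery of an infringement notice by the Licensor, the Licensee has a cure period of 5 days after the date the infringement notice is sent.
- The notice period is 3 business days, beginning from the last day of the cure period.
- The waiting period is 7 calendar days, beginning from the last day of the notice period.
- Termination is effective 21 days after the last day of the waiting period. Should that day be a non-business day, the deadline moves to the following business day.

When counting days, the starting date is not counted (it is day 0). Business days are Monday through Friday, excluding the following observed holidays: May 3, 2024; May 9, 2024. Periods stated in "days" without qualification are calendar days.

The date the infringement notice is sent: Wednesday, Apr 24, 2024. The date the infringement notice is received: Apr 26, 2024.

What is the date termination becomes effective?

Adding 5 calendar days to Apr 24, 2024 gives Apr 29, 2024, which is the last day of the cure period.
The last day of the notice period: 3 business days after Monday, Apr 29, 2024, skipping weekends — Apr 30, May 1, May 2 — lands on Thursday, May 2, 2024.
The last day of the waiting period: 7 calendar days after May 2, 2024 is May 9, 2024.
The date termination becomes effective: May 9, 2024 + 21 days = May 30, 2024. May 30, 2024 is a Thursday and is not a listed holiday, so no roll-forward applies.

May 30, 2024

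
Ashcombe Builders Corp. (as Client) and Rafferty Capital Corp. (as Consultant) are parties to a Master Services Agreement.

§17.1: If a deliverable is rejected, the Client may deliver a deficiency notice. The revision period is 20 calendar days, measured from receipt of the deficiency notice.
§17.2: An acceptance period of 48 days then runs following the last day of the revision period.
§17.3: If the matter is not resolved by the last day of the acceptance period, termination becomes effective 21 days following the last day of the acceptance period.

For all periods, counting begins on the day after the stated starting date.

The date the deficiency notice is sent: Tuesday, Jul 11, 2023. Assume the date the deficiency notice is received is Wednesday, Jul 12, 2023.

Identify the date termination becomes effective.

The last day of the revision period: Jul 12, 2023 + 20 days = Aug 1, 2023.
Adding 48 calendar days to Aug 1, 2023 gives Sep 18, 2023, which is the last day of the acceptance period.
The date termination becomes effective: 21 calendar days after Sep 18, 2023 is Oct 9, 2023.

Oct 9, 2023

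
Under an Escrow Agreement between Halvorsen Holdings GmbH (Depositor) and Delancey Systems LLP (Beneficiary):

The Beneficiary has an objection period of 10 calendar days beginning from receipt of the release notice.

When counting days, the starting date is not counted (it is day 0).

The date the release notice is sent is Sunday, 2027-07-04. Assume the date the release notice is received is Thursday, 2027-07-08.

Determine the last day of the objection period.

Adding 10 calendar days to 2027-07-08 gives 2027-07-18, which is the last day of the objection period.

2027-07-18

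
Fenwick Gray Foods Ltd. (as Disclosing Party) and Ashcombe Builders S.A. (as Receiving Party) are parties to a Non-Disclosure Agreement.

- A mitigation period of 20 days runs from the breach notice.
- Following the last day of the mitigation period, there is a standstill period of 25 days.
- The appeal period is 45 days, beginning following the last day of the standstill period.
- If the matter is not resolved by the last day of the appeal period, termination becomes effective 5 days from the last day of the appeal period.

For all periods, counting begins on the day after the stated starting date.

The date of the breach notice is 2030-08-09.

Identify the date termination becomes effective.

The last day of the mitigation period: 20 calendar days after 2030-08-09 is 2030-08-29.
The last day of the standstill period: 2030-08-29 + 25 days = 2030-09-23.
The last day of the appeal period: 2030-09-23 + 45 days = 2030-11-07.
The date termination becomes effective: 2030-11-07 + 5 days = 2030-11-12.

2030-11-12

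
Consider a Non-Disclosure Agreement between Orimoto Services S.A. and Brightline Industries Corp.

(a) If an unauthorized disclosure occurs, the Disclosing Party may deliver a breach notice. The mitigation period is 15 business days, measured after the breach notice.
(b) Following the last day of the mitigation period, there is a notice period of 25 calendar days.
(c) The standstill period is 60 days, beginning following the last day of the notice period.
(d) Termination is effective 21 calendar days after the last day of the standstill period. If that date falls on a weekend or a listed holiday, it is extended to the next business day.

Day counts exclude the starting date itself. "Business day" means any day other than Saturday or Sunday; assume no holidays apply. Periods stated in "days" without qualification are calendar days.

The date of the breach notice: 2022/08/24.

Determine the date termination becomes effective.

From Wednesday, 2022/08/24, 15 business days (Aug 25, Aug 26, Aug 29, Aug 30, …, Sep 12, Sep 13, Sep 14, skipping weekends) brings us to Wednesday, 2022/09/14, which is the last day of the mitigation period.
The last day of the notice period: 25 calendar days after 2022/09/14 is 2022/10/09.
Adding 60 calendar days to 2022/10/09 gives 2022/12/08, which is the last day of the standstill period.
Adding 21 calendar days to 2022/12/08 gives 2022/12/29, which is the date termination becomes effective. 2022/12/29 is a Thursday, so no roll-forward applies.

2022/12/29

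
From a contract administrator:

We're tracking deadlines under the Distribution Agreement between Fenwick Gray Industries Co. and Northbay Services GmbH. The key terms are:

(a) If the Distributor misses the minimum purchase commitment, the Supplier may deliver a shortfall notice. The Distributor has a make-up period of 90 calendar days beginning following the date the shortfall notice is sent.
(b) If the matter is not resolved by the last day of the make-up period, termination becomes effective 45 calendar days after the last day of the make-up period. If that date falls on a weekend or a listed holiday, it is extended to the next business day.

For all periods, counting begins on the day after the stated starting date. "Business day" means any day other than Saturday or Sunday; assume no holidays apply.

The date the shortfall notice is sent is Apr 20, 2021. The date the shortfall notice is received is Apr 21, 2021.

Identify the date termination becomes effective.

The last day of the make-up period: Apr 20, 2021 + 90 days = Jul 19, 2021.
Adding 45 calendar days to Jul 19, 2021 gives Sep 2, 2021, which is the date termination becomes effective. Sep 2, 2021 is a Thursday, so no roll-forward applies.

Sep 2, 2021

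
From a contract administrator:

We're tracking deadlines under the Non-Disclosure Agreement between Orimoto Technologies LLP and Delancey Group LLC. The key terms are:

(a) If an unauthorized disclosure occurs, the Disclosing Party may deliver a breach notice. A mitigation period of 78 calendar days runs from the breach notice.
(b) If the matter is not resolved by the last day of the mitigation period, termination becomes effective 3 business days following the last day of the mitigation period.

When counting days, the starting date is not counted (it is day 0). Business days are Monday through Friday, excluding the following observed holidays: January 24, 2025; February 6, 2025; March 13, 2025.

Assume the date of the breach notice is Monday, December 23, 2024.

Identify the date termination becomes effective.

The last day of the mitigation period: 78 calendar days after December 23, 2024 is March 11, 2025.
From Tuesday, March 11, 2025, 3 business days (Mar 12, Mar 14, Mar 17, skipping weekends and the listed holiday on Mar 13) brings us to Monday, March 17, 2025, which is the date termination becomes effective.

March 17, 2025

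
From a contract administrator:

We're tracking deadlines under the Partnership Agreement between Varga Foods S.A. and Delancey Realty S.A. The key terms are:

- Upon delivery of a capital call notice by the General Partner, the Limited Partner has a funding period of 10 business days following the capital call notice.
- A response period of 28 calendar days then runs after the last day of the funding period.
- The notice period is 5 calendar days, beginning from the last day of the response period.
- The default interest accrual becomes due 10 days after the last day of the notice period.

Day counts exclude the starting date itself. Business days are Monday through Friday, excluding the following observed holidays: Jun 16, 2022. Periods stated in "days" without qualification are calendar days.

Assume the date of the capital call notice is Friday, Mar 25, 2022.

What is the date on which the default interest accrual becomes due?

The last day of the funding period: counting 10 business days from Friday, Mar 25, 2022 (Mar 28, Mar 29, Mar 30, Mar 31, Apr 1, Apr 4, Apr 5, Apr 6, Apr 7, Apr 8, skipping weekends) reaches Friday, Apr 8, 2022.
Adding 28 calendar days to Apr 8, 2022 gives May 6, 2022, which is the last day of the response period.
The last day of the notice period: 5 calendar days after May 6, 2022 is May 11, 2022.
The date on which the default interest accrual becomes due: May 11, 2022 + 10 days = May 21, 2022.

May 21, 2022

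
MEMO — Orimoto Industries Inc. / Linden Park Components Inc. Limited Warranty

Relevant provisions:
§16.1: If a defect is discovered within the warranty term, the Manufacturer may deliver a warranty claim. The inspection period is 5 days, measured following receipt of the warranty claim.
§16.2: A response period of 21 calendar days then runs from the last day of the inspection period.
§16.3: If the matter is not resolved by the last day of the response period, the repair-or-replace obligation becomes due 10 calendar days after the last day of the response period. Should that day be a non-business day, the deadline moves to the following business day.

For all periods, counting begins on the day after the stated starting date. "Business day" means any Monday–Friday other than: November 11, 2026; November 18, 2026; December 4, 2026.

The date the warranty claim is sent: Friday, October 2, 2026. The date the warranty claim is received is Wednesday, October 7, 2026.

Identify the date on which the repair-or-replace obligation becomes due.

November 12, 2026

The last day of the inspection period: 5 calendar days after October 7, 2026 is October 12, 2026.
The last day of the response period: 21 calendar days after October 12, 2026 is November 2, 2026.
The date on which the repair-or-replace obligation becomes due: November 2, 2026 + 10 days = November 12, 2026. November 12, 2026 is a Thursday and is not a listed holiday, so no roll-forward applies.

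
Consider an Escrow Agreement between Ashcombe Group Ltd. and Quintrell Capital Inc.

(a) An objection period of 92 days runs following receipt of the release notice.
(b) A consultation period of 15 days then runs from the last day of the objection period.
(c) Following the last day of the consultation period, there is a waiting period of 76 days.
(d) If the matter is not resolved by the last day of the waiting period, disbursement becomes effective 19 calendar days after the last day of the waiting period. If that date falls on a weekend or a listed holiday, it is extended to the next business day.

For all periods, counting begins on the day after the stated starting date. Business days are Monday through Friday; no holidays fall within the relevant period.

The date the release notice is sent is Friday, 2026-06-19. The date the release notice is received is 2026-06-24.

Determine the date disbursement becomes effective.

2027-01-12

The last day of the objection period: 92 calendar days after 2026-06-24 is 2026-09-24.
Adding 15 calendar days to 2026-09-24 gives 2026-10-09, which is the last day of the consultation period.
The last day of the waiting period: 2026-10-09 + 76 days = 2026-12-24.
The date disbursement becomes effective: 2026-12-24 + 19 days = 2027-01-12. 2027-01-12 is a Tuesday, so no roll-forward applies.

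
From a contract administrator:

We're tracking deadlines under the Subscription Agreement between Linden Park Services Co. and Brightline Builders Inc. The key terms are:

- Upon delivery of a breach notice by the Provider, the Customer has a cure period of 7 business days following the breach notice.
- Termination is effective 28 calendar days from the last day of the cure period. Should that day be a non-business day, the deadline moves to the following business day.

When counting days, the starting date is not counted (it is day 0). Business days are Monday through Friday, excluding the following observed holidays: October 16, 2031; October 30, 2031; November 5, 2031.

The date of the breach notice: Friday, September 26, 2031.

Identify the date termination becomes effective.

The last day of the cure period: counting 7 business days from Friday, September 26, 2031 (Sep 29, Sep 30, Oct 1, Oct 2, Oct 3, Oct 6, Oct 7, skipping weekends) reaches Tuesday, October 7, 2031.
The date termination becomes effective: 28 calendar days after October 7, 2031 is November 4, 2031. November 4, 2031 is a Tuesday and is not a listed holiday, so no roll-forward applies.

November 4, 2031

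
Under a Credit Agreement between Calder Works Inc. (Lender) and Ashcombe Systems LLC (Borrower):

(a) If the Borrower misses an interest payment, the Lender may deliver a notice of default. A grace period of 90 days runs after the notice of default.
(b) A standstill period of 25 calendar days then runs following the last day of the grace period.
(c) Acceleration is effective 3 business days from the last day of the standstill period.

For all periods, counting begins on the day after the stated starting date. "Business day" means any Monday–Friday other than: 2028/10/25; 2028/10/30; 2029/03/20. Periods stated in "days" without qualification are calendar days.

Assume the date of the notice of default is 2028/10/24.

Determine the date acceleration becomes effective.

The last day of the grace period: 90 calendar days after 2028/10/24 is 2029/01/22.
The last day of the standstill period: 25 calendar days after 2029/01/22 is 2029/02/16.
The date acceleration becomes effective: counting 3 business days from Friday, 2029/02/16 (Feb 19, Feb 20, Feb 21, skipping weekends) reaches Wednesday, 2029/02/21.

2029/02/21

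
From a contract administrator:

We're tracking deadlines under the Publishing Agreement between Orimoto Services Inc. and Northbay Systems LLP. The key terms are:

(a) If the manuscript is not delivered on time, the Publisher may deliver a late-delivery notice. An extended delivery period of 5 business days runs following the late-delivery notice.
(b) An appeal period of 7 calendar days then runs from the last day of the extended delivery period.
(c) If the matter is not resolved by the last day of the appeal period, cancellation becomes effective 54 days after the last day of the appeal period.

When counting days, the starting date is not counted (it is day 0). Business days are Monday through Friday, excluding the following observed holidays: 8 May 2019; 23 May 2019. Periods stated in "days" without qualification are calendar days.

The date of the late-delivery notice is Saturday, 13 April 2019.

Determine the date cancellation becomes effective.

The last day of the extended delivery period: counting 5 business days from Saturday, 13 April 2019 (Apr 15, Apr 16, Apr 17, Apr 18, Apr 19, skipping weekends) reaches Friday, 19 April 2019.
The last day of the appeal period: 19 April 2019 + 7 days = 26 April 2019.
The date cancellation becomes effective: 54 calendar days after 26 April 2019 is 19 June 2019.

19 June 2019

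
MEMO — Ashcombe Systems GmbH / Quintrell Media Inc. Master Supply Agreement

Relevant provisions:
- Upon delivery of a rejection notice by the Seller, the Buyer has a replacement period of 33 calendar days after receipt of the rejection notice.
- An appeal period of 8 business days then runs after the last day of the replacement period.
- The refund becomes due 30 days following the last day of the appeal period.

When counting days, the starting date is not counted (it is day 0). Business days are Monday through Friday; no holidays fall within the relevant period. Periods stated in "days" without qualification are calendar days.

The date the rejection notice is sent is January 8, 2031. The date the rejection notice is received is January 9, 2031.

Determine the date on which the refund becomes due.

March 23, 2031

Adding 33 calendar days to January 9, 2031 gives February 11, 2031, which is the last day of the replacement period.
From Tuesday, February 11, 2031, 8 business days (Feb 12, Feb 13, Feb 14, Feb 17, Feb 18, Feb 19, Feb 20, Feb 21, skipping weekends) brings us to Friday, February 21, 2031, which is the last day of the appeal period.
Adding 30 calendar days to February 21, 2031 gives March 23, 2031, which is the date on which the refund becomes due.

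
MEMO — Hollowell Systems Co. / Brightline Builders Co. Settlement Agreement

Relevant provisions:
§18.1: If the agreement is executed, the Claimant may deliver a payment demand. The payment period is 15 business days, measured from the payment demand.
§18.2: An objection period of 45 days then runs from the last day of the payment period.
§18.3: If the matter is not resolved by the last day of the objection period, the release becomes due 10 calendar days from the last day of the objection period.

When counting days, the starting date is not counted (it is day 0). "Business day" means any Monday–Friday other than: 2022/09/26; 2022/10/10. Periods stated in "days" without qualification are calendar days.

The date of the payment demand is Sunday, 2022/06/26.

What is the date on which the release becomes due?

2022/09/08

From Sunday, 2022/06/26, 15 business days (Jun 27, Jun 28, Jun 29, Jun 30, …, Jul 13, Jul 14, Jul 15, skipping weekends) brings us to Friday, 2022/07/15, which is the last day of the payment period.
The last day of the objection period: 45 calendar days after 2022/07/15 is 2022/08/29.
The date on which the release becomes due: 2022/08/29 + 10 days = 2022/09/08.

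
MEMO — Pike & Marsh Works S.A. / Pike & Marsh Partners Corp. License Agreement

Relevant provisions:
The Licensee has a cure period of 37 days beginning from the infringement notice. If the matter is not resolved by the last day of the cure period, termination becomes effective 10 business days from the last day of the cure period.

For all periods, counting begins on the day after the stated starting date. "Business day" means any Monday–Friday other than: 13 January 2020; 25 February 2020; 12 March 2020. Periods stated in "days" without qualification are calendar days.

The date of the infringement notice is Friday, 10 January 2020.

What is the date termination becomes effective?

Adding 37 calendar days to 10 January 2020 gives 16 February 2020, which is the last day of the cure period.
The date termination becomes effective: counting 10 business days from Sunday, 16 February 2020 (Feb 17, Feb 18, Feb 19, Feb 20, Feb 21, Feb 24, Feb 26, Feb 27, Feb 28, Mar 2, skipping weekends and the listed holiday on Feb 25) reaches Monday, 2 March 2020.

2 March 2020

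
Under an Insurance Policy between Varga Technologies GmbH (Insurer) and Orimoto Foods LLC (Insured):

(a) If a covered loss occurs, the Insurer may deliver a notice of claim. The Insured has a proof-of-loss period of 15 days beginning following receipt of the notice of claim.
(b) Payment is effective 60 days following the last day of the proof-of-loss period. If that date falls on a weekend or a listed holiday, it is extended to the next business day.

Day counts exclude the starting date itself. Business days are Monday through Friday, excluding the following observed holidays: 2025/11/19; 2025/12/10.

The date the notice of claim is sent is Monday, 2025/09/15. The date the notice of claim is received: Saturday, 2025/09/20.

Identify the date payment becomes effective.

The last day of the proof-of-loss period: 2025/09/20 + 15 days = 2025/10/05.
Adding 60 calendar days to 2025/10/05 gives 2025/12/04, which is the date payment becomes effective. 2025/12/04 is a Thursday and is not a listed holiday, so no roll-forward applies.

2025/12/04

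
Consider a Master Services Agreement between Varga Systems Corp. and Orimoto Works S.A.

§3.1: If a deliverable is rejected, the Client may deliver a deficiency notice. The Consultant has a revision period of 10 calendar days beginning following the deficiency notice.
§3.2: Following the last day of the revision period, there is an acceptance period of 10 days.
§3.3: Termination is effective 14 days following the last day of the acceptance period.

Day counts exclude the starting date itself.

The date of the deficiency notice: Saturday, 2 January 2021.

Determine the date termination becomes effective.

Adding 10 calendar days to 2 January 2021 gives 12 January 2021, which is the last day of the revision period.
Adding 10 calendar days to 12 January 2021 gives 22 January 2021, which is the last day of the acceptance period.
The date termination becomes effective: 22 January 2021 + 14 days = 5 February 2021.

5 February 2021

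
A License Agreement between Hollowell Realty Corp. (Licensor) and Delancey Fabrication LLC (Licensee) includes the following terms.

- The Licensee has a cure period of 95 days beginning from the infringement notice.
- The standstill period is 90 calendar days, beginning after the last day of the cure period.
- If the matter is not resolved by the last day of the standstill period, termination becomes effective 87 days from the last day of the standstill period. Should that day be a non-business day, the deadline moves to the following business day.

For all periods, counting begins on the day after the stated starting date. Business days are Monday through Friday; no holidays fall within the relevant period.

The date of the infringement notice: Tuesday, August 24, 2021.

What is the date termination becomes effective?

May 23, 2022

Adding 95 calendar days to August 24, 2021 gives November 27, 2021, which is the last day of the cure period.
Adding 90 calendar days to November 27, 2021 gives February 25, 2022, which is the last day of the standstill period.
The date termination becomes effective: February 25, 2022 + 87 days = May 23, 2022. May 23, 2022 is a Monday, so no roll-forward applies.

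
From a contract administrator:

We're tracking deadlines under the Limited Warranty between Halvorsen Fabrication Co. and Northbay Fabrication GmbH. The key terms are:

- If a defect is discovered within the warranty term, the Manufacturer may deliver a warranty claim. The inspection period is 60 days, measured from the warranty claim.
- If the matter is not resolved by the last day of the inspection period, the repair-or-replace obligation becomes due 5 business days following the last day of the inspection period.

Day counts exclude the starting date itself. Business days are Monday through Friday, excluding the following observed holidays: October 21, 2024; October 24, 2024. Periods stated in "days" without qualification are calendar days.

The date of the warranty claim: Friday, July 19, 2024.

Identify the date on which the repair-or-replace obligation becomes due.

The last day of the inspection period: 60 calendar days after July 19, 2024 is September 17, 2024.
The date on which the repair-or-replace obligation becomes due: counting 5 business days from Tuesday, September 17, 2024 (Sep 18, Sep 19, Sep 20, Sep 23, Sep 24, skipping weekends) reaches Tuesday, September 24, 2024.

September 24, 2024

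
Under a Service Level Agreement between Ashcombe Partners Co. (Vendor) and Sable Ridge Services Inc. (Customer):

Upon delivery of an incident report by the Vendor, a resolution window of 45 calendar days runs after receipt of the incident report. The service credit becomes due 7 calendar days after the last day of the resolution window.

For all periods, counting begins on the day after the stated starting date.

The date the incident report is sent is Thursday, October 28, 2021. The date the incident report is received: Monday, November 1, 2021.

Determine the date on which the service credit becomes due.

December 23, 2021

The last day of the resolution window: November 1, 2021 + 45 days = December 16, 2021.
Adding 7 calendar days to December 16, 2021 gives December 23, 2021, which is the date on which the service credit becomes due.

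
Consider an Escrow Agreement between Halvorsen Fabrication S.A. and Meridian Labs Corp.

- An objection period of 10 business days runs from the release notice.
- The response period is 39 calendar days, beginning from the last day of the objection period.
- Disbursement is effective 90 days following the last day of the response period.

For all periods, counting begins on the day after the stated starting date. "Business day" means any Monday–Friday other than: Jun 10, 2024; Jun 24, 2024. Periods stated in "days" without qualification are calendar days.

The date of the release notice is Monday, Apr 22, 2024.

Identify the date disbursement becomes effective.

Sep 12, 2024

From Monday, Apr 22, 2024, 10 business days (Apr 23, Apr 24, Apr 25, Apr 26, Apr 29, Apr 30, May 1, May 2, May 3, May 6, skipping weekends) brings us to Monday, May 6, 2024, which is the last day of the objection period.
The last day of the response period: 39 calendar days after May 6, 2024 is Jun 14, 2024.
The date disbursement becomes effective: Jun 14, 2024 + 90 days = Sep 12, 2024.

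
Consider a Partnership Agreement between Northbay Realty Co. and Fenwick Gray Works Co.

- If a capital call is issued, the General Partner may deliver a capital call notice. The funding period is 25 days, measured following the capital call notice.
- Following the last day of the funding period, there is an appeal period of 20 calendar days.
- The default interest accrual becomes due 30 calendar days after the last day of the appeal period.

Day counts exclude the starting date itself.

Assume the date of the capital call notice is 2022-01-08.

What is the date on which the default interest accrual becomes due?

The last day of the funding period: 25 calendar days after 2022-01-08 is 2022-02-02.
Adding 20 calendar days to 2022-02-02 gives 2022-02-22, which is the last day of the appeal period.
Adding 30 calendar days to 2022-02-22 gives 2022-03-24, which is the date on which the default interest accrual becomes due.

2022-03-24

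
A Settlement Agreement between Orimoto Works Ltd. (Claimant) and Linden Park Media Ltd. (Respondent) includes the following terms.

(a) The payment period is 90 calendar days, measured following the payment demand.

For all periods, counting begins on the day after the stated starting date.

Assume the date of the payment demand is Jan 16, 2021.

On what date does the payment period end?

Adding 90 calendar days to Jan 16, 2021 gives Apr 16, 2021, which is the last day of the payment period.

Apr 16, 2021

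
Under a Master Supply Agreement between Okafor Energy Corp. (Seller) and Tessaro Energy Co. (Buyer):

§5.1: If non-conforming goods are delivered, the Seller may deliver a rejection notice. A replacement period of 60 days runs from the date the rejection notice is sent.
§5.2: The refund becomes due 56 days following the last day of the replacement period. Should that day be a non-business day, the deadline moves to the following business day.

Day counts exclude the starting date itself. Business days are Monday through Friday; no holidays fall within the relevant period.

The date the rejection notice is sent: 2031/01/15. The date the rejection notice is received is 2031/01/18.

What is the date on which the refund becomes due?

Adding 60 calendar days to 2031/01/15 gives 2031/03/16, which is the last day of the replacement period.
The date on which the refund becomes due: 56 calendar days after 2031/03/16 is 2031/05/11. That falls on a Sunday, so it rolls to the next business day, Monday, 2031/05/12.

2031/05/12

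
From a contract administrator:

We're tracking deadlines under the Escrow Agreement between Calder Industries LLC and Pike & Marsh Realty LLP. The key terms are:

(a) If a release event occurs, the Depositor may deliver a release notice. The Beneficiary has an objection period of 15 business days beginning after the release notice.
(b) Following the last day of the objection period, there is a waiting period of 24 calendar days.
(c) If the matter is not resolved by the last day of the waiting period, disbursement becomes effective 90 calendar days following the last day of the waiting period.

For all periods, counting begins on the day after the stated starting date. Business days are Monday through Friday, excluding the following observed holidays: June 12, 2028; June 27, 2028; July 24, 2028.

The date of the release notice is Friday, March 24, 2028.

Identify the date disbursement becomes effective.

The last day of the objection period: counting 15 business days from Friday, March 24, 2028 (Mar 27, Mar 28, Mar 29, Mar 30, …, Apr 12, Apr 13, Apr 14, skipping weekends) reaches Friday, April 14, 2028.
Adding 24 calendar days to April 14, 2028 gives May 8, 2028, which is the last day of the waiting period.
Adding 90 calendar days to May 8, 2028 gives August 6, 2028, which is the date disbursement becomes effective.

August 6, 2028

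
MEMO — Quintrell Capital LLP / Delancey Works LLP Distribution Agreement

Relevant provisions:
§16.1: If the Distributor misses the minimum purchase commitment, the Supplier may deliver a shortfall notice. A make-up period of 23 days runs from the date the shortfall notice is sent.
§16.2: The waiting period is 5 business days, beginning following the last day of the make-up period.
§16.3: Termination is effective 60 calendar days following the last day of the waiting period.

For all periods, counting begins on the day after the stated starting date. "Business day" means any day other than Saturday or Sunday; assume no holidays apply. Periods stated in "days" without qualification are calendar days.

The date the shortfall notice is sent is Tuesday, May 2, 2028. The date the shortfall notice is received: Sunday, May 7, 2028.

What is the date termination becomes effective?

July 31, 2028

Adding 23 calendar days to May 2, 2028 gives May 25, 2028, which is the last day of the make-up period.
The last day of the waiting period: 5 business days after Thursday, May 25, 2028, skipping weekends — May 26, May 29, May 30, May 31, Jun 1 — lands on Thursday, June 1, 2028.
The date termination becomes effective: 60 calendar days after June 1, 2028 is July 31, 2028.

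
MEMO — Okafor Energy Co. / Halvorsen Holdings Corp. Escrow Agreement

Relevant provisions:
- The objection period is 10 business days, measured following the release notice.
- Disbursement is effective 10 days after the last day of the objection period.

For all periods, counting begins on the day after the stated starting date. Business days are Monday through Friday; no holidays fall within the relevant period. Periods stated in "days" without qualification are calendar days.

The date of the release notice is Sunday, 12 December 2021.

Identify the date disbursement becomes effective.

The last day of the objection period: counting 10 business days from Sunday, 12 December 2021 (Dec 13, Dec 14, Dec 15, Dec 16, Dec 17, Dec 20, Dec 21, Dec 22, Dec 23, Dec 24, skipping weekends) reaches Friday, 24 December 2021.
The date disbursement becomes effective: 10 calendar days after 24 December 2021 is 3 January 2022.

3 January 2022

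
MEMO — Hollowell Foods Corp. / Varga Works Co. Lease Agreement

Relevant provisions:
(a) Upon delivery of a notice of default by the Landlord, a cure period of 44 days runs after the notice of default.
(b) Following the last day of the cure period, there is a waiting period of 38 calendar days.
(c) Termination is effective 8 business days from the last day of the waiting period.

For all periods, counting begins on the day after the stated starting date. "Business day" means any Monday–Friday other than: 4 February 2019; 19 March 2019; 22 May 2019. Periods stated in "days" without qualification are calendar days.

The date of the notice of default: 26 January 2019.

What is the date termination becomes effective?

The last day of the cure period: 26 January 2019 + 44 days = 11 March 2019.
Adding 38 calendar days to 11 March 2019 gives 18 April 2019, which is the last day of the waiting period.
The date termination becomes effective: 8 business days after Thursday, 18 April 2019, skipping weekends — Apr 19, Apr 22, Apr 23, Apr 24, Apr 25, Apr 26, Apr 29, Apr 30 — lands on Tuesday, 30 April 2019.

30 April 2019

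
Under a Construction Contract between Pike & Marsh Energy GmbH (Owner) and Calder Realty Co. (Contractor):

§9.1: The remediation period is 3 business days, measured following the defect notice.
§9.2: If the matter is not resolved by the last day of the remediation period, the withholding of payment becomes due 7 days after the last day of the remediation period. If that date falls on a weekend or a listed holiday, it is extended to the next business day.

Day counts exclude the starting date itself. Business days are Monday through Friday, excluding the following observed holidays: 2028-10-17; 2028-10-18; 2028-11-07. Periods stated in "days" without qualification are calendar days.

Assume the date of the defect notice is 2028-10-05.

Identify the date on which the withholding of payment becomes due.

2028-10-19

The last day of the remediation period: counting 3 business days from Thursday, 2028-10-05 (Oct 6, Oct 9, Oct 10, skipping weekends) reaches Tuesday, 2028-10-10.
The date on which the withholding of payment becomes due: 2028-10-10 + 7 days = 2028-10-17. That falls on Tuesday, a listed holiday, so it rolls to the next business day, Thursday, 2028-10-19.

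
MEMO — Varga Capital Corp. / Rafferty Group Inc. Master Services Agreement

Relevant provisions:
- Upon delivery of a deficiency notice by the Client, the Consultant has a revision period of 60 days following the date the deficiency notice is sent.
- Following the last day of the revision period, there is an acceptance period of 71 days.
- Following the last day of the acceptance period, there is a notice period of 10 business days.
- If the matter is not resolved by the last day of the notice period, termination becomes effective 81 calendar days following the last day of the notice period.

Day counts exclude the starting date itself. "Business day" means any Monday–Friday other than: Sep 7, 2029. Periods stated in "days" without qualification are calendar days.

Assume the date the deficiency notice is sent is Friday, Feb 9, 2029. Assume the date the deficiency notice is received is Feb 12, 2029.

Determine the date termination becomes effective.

Sep 23, 2029

The last day of the revision period: 60 calendar days after Feb 9, 2029 is Apr 10, 2029.
The last day of the acceptance period: Apr 10, 2029 + 71 days = Jun 20, 2029.
The last day of the notice period: 10 business days after Wednesday, Jun 20, 2029, skipping weekends — Jun 21, Jun 22, Jun 25, Jun 26, Jun 27, Jun 28, Jun 29, Jul 2, Jul 3, Jul 4 — lands on Wednesday, Jul 4, 2029.
The date termination becomes effective: 81 calendar days after Jul 4, 2029 is Sep 23, 2029.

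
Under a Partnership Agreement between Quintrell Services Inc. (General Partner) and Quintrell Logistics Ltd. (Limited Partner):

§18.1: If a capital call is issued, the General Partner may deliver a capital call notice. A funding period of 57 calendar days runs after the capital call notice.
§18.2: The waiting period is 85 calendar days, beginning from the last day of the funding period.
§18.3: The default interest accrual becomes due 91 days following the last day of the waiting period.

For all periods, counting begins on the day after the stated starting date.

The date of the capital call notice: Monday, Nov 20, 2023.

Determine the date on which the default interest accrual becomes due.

The last day of the funding period: Nov 20, 2023 + 57 days = Jan 16, 2024.
The last day of the waiting period: 85 calendar days after Jan 16, 2024 is Apr 10, 2024.
Adding 91 calendar days to Apr 10, 2024 gives Jul 10, 2024, which is the date on which the default interest accrual becomes due.

Jul 10, 2024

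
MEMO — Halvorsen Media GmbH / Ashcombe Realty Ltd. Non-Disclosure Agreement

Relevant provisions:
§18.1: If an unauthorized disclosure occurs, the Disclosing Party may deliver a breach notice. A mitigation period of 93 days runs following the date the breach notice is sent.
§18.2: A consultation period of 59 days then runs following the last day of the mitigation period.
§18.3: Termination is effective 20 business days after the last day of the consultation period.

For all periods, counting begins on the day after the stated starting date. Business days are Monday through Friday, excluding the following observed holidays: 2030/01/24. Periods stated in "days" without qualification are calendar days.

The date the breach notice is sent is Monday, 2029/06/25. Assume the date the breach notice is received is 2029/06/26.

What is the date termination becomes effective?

The last day of the mitigation period: 93 calendar days after 2029/06/25 is 2029/09/26.
The last day of the consultation period: 59 calendar days after 2029/09/26 is 2029/11/24.
The date termination becomes effective: 20 business days after Saturday, 2029/11/24, skipping weekends — Nov 26, Nov 27, Nov 28, Nov 29, …, Dec 19, Dec 20, Dec 21 — lands on Friday, 2029/12/21.

2029/12/21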